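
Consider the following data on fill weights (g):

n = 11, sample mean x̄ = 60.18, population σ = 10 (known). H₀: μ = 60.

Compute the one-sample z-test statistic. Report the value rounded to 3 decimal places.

SE = σ/√n = 10/√11 = 3.0151
z = (x̄−μ₀)/SE = (60.18−60)/3.0151 = 0.0597

test statistic = 0.060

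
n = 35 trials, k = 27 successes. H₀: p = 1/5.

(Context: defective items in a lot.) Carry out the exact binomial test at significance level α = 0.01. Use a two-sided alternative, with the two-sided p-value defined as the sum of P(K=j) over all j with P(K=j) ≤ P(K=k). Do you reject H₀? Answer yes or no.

Exact binomial: n=35, k=27, p₀=1/5=0.2000
P(X=j) = C(n,j)·p₀^j·(1−p₀)^(n−j); p = Σ P(X=j) over j with P(X=j) ≤ P(X=27)
p-value (two-sided) = 0.00000
At α=0.01: p < α → reject H₀

reject H₀: yes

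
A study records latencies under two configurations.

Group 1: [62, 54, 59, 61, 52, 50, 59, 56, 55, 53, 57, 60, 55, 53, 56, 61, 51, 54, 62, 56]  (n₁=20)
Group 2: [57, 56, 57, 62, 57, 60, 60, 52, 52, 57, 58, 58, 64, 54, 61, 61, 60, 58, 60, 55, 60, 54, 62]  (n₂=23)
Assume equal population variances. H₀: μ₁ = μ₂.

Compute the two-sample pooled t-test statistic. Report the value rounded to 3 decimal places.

test statistic = -1.654

x̄₁=56.300, s₁=3.701, n₁=20
x̄₂=58.043, s₂=3.212, n₂=23
s_p² = [19·3.701² + 22·3.212²]/41 = 11.8819
SE = √(s_p²·(1/20+1/23)) = 1.0539
t = (56.300−58.043)/1.0539 = -1.6543
df = 41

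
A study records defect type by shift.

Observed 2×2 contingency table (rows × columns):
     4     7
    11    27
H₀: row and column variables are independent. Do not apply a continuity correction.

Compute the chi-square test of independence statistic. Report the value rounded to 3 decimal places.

test statistic = 0.221

Row totals [11, 38], col totals [15, 34], n=49
χ² = (4−3.37)²/3.37 + (7−7.63)²/7.63 + (11−11.63)²/11.63 + (27−26.37)²/26.37 = 0.2209
df = 1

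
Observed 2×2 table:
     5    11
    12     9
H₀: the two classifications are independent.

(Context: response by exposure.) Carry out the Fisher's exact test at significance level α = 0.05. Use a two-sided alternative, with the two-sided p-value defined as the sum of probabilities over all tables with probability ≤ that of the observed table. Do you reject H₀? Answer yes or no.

reject H₀: no

Margins: r₁=16, r₂=21, c₁=17, c₂=20, n=37
p_obs = C(16,5)·C(21,12)/C(37,17); sum pmf over tables with pmf ≤ p_obs
p-value (two-sided) = 0.18453
At α=0.05: p ≥ α → fail to reject H₀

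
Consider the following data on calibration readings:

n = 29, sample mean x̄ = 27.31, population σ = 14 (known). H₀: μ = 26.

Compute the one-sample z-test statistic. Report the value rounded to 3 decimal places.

SE = σ/√n = 14/√29 = 2.5997
z = (x̄−μ₀)/SE = (27.31−26)/2.5997 = 0.5039

test statistic = 0.504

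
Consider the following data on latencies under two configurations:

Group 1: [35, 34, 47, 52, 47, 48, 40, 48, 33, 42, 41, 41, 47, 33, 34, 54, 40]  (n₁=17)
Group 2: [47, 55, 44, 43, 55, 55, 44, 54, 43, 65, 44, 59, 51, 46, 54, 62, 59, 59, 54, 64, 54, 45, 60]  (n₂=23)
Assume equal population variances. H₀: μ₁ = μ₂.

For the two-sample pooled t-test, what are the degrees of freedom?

degrees of freedom = 38

df = n₁ + n₂ − 2 = 17 + 23 − 2 = 38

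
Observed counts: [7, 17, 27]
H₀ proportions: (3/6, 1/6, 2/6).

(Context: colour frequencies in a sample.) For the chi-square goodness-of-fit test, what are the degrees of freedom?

df = k − 1 = 3 − 1 = 2

degrees of freedom = 2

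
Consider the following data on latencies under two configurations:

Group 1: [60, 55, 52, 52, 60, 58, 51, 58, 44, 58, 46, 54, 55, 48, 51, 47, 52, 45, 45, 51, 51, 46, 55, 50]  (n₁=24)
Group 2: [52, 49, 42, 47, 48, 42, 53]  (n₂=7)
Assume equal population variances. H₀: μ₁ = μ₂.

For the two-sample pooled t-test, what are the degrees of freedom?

df = n₁ + n₂ − 2 = 24 + 7 − 2 = 29

degrees of freedom = 29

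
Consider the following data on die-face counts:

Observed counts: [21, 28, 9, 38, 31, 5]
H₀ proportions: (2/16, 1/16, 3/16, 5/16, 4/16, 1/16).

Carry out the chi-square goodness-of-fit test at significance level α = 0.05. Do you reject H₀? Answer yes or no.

reject H₀: yes

n = 132; E_i = n·p_i = [16.50, 8.25, 24.75, 41.25, 33.00, 8.25]
χ² = (21−16.50)²/16.50 + (28−8.25)²/8.25 + (9−24.75)²/24.75 + (38−41.25)²/41.25 + (31−33.00)²/33.00 + (5−8.25)²/8.25 = 60.1879
df = 5
p-value (upper-tail) = 0.00000
At α=0.05: p < α → reject H₀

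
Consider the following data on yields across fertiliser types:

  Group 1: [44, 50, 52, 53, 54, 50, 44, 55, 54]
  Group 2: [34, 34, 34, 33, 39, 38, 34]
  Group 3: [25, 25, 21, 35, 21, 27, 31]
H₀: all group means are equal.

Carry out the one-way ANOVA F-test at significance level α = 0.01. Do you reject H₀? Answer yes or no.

Group means [50.67, 35.14, 26.43], grand mean 38.565
SSB = Σnᵢ(x̄ᵢ−x̄)² = 2431.081; SSW = ΣΣ(x−x̄ᵢ)² = 328.571
MSB = 2431.081/2 = 1215.5404; MSW = 328.571/20 = 16.4286
F = MSB/MSW = 73.9894
df = (2, 20)
p-value (upper-tail) = 0.00000
At α=0.01: p < α → reject H₀

reject H₀: yes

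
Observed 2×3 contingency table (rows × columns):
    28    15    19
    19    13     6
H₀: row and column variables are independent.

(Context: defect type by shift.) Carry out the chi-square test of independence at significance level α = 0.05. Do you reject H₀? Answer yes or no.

Row totals [62, 38], col totals [47, 28, 25], n=100
χ² = (28−29.14)²/29.14 + (15−17.36)²/17.36 + (19−15.50)²/15.50 + (19−17.86)²/17.86 + (13−10.64)²/10.64 + (6−9.50)²/9.50 = 3.0414
df = 2
p-value (upper-tail) = 0.21855
At α=0.05: p ≥ α → fail to reject H₀

reject H₀: no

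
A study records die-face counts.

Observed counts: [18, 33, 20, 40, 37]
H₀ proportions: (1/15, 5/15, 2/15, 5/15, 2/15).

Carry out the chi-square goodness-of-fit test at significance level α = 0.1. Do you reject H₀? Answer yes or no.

n = 148; E_i = n·p_i = [9.87, 49.33, 19.73, 49.33, 19.73]
χ² = (18−9.87)²/9.87 + (33−49.33)²/49.33 + (20−19.73)²/19.73 + (40−49.33)²/49.33 + (37−19.73)²/19.73 = 28.9899
df = 4
p-value (upper-tail) = 0.00001
At α=0.1: p < α → reject H₀

reject H₀: yes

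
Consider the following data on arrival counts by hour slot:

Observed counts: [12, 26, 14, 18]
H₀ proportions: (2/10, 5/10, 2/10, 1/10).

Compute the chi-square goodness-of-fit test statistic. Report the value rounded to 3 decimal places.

test statistic = 19.886

n = 70; E_i = n·p_i = [14.00, 35.00, 14.00, 7.00]
χ² = (12−14.00)²/14.00 + (26−35.00)²/35.00 + (14−14.00)²/14.00 + (18−7.00)²/7.00 = 19.8857
df = 3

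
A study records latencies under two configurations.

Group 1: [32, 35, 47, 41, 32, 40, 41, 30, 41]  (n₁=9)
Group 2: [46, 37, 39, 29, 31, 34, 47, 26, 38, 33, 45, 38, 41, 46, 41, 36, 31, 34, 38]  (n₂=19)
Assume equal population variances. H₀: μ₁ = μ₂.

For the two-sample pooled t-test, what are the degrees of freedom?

degrees of freedom = 26

df = n₁ + n₂ − 2 = 9 + 19 − 2 = 26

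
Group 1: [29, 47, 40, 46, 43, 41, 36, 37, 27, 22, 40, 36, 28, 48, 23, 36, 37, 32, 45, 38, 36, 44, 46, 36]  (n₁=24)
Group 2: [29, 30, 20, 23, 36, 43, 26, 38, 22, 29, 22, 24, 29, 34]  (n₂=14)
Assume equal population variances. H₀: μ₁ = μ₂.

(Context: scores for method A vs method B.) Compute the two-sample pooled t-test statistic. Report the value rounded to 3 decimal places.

test statistic = 3.423

x̄₁=37.208, s₁=7.407, n₁=24
x̄₂=28.929, s₂=6.799, n₂=14
s_p² = [23·7.407² + 13·6.799²]/36 = 51.7469
SE = √(s_p²·(1/24+1/14)) = 2.4192
t = (37.208−28.929)/2.4192 = 3.4226
df = 36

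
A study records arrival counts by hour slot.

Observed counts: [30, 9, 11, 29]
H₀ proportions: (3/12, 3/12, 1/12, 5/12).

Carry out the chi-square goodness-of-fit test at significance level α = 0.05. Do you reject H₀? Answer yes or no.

reject H₀: yes

n = 79; E_i = n·p_i = [19.75, 19.75, 6.58, 32.92]
χ² = (30−19.75)²/19.75 + (9−19.75)²/19.75 + (11−6.58)²/6.58 + (29−32.92)²/32.92 = 14.6000
df = 3
p-value (upper-tail) = 0.00219
At α=0.05: p < α → reject H₀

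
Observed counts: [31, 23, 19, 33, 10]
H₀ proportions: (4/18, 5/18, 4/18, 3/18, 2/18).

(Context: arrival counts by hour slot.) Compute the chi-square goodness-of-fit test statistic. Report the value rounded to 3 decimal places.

test statistic = 15.788

n = 116; E_i = n·p_i = [25.78, 32.22, 25.78, 19.33, 12.89]
χ² = (31−25.78)²/25.78 + (23−32.22)²/32.22 + (19−25.78)²/25.78 + (33−19.33)²/19.33 + (10−12.89)²/12.89 = 15.7879
df = 4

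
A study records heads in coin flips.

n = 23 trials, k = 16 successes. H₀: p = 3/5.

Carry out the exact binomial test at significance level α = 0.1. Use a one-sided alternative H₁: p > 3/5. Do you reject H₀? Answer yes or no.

reject H₀: no

Exact binomial: n=23, k=16, p₀=3/5=0.6000
P(X≥16) from Σ C(n,i)·p₀^i·(1−p₀)^(n−i)
p-value (one-sided, H₁ greater) = 0.23727
At α=0.1: p ≥ α → fail to reject H₀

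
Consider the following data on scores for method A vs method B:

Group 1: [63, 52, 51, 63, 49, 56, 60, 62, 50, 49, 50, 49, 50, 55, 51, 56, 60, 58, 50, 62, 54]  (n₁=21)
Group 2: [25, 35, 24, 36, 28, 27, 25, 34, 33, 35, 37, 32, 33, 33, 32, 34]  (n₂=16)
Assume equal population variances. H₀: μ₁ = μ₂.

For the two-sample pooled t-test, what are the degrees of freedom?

degrees of freedom = 35

df = n₁ + n₂ − 2 = 21 + 16 − 2 = 35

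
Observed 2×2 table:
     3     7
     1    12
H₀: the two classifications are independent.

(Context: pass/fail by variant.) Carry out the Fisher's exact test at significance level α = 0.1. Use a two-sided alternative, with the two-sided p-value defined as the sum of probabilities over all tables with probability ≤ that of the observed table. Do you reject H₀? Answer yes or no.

Margins: r₁=10, r₂=13, c₁=4, c₂=19, n=23
p_obs = C(10,3)·C(13,1)/C(23,4); sum pmf over tables with pmf ≤ p_obs
p-value (two-sided) = 0.28063
At α=0.1: p ≥ α → fail to reject H₀

reject H₀: no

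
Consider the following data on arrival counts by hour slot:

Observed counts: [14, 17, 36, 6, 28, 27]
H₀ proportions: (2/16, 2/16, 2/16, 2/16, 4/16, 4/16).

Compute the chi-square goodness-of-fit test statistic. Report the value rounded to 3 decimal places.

n = 128; E_i = n·p_i = [16.00, 16.00, 16.00, 16.00, 32.00, 32.00]
χ² = (14−16.00)²/16.00 + (17−16.00)²/16.00 + (36−16.00)²/16.00 + (6−16.00)²/16.00 + (28−32.00)²/32.00 + (27−32.00)²/32.00 = 32.8438
df = 5

test statistic = 32.844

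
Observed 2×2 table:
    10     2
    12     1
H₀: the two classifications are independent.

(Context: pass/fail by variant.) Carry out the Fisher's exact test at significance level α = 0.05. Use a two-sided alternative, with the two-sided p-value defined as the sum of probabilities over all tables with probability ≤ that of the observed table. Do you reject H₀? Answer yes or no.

Margins: r₁=12, r₂=13, c₁=22, c₂=3, n=25
p_obs = C(12,10)·C(13,12)/C(25,22); sum pmf over tables with pmf ≤ p_obs
p-value (two-sided) = 0.59304
At α=0.05: p ≥ α → fail to reject H₀

reject H₀: no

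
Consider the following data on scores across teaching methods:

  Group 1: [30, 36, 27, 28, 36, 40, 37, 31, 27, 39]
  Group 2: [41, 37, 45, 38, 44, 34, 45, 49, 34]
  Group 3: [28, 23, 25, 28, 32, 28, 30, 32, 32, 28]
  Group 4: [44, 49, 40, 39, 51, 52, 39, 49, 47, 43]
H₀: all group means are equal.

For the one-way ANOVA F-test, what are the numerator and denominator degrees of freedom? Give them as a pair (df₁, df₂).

k = 4 groups, N = 39 total
df = (k−1, N−k) = (4−1, 39−4) = (3, 35)

degrees of freedom = [3, 35]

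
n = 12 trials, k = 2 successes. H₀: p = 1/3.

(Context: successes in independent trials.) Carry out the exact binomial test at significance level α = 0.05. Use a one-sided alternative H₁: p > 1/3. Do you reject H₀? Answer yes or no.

Exact binomial: n=12, k=2, p₀=1/3=0.3333
P(X≥2) from Σ C(n,i)·p₀^i·(1−p₀)^(n−i)
p-value (one-sided, H₁ greater) = 0.94605
At α=0.05: p ≥ α → fail to reject H₀

reject H₀: no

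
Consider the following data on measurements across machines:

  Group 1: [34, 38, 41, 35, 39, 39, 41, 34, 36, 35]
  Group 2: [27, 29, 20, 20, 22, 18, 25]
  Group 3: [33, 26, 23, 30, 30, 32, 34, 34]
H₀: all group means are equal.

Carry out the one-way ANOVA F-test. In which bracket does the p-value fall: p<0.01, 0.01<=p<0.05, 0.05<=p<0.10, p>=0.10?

Group means [37.20, 23.00, 30.25], grand mean 31.000
SSB = Σnᵢ(x̄ᵢ−x̄)² = 836.900; SSW = ΣΣ(x−x̄ᵢ)² = 277.100
MSB = 836.900/2 = 418.4500; MSW = 277.100/22 = 12.5955
F = MSB/MSW = 33.2223
df = (2, 22)
p-value (upper-tail) = 0.00000
→ bracket: p<0.01

p-value bracket: p<0.01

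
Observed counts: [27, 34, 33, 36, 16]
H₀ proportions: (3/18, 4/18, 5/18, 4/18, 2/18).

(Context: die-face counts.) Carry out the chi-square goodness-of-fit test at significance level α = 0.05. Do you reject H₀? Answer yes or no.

n = 146; E_i = n·p_i = [24.33, 32.44, 40.56, 32.44, 16.22]
χ² = (27−24.33)²/24.33 + (34−32.44)²/32.44 + (33−40.56)²/40.56 + (36−32.44)²/32.44 + (16−16.22)²/16.22 = 2.1671
df = 4
p-value (upper-tail) = 0.70505
At α=0.05: p ≥ α → fail to reject H₀

reject H₀: no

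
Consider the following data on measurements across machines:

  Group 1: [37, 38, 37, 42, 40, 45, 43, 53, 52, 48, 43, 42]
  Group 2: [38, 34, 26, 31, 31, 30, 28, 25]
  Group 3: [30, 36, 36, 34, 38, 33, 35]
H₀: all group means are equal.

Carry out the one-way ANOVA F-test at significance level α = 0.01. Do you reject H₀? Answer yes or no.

Group means [43.33, 30.38, 34.57], grand mean 37.222
SSB = Σnᵢ(x̄ᵢ−x̄)² = 872.411; SSW = ΣΣ(x−x̄ᵢ)² = 482.256
MSB = 872.411/2 = 436.2054; MSW = 482.256/24 = 20.0940
F = MSB/MSW = 21.7082
df = (2, 24)
p-value (upper-tail) = 0.00000
At α=0.01: p < α → reject H₀

reject H₀: yes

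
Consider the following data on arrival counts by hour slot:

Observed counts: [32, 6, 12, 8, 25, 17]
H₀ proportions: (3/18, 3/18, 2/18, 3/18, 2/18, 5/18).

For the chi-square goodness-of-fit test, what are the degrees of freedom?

degrees of freedom = 5

df = k − 1 = 6 − 1 = 5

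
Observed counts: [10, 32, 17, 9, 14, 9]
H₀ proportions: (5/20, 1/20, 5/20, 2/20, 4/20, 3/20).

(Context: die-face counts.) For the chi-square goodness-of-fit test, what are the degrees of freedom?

df = k − 1 = 6 − 1 = 5

degrees of freedom = 5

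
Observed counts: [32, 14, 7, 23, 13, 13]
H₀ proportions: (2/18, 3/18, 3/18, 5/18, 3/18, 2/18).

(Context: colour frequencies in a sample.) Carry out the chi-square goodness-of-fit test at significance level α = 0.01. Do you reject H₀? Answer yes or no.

n = 102; E_i = n·p_i = [11.33, 17.00, 17.00, 28.33, 17.00, 11.33]
χ² = (32−11.33)²/11.33 + (14−17.00)²/17.00 + (7−17.00)²/17.00 + (23−28.33)²/28.33 + (13−17.00)²/17.00 + (13−11.33)²/11.33 = 46.2882
df = 5
p-value (upper-tail) = 0.00000
At α=0.01: p < α → reject H₀

reject H₀: yes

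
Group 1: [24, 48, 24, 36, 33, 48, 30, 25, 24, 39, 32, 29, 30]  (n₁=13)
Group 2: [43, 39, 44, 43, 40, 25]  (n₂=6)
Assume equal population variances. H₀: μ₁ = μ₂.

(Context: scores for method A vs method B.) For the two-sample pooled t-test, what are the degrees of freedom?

df = n₁ + n₂ − 2 = 13 + 6 − 2 = 17

degrees of freedom = 17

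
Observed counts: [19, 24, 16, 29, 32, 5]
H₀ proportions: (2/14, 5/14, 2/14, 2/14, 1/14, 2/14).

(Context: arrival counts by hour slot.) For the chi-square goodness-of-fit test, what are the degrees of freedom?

degrees of freedom = 5

df = k − 1 = 6 − 1 = 5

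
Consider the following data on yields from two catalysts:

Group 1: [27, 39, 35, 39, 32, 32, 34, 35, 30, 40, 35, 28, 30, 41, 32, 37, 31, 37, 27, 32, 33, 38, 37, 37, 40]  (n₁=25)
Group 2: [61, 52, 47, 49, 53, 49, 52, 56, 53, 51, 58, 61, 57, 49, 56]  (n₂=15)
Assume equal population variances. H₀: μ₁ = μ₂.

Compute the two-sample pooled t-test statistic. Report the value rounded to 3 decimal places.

x̄₁=34.320, s₁=4.161, n₁=25
x̄₂=53.600, s₂=4.405, n₂=15
s_p² = [24·4.161² + 14·4.405²]/38 = 18.0800
SE = √(s_p²·(1/25+1/15)) = 1.3887
t = (34.320−53.600)/1.3887 = -13.8833
df = 38

test statistic = -13.883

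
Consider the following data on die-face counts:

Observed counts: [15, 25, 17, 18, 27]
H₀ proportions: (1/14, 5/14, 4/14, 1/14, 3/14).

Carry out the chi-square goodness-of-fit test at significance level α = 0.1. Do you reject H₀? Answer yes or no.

reject H₀: yes

n = 102; E_i = n·p_i = [7.29, 36.43, 29.14, 7.29, 21.86]
χ² = (15−7.29)²/7.29 + (25−36.43)²/36.43 + (17−29.14)²/29.14 + (18−7.29)²/7.29 + (27−21.86)²/21.86 = 33.7794
df = 4
p-value (upper-tail) = 0.00000
At α=0.1: p < α → reject H₀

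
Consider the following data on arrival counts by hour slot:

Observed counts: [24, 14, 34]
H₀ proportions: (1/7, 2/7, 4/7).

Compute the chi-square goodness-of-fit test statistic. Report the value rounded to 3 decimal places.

test statistic = 21.625

n = 72; E_i = n·p_i = [10.29, 20.57, 41.14]
χ² = (24−10.29)²/10.29 + (14−20.57)²/20.57 + (34−41.14)²/41.14 = 21.6250
df = 2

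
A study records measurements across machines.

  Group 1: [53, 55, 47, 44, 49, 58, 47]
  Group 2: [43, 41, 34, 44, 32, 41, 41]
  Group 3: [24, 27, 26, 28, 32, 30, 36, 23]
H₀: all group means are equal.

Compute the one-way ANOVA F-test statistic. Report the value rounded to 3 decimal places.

Group means [50.43, 39.43, 28.25], grand mean 38.864
SSB = Σnᵢ(x̄ᵢ−x̄)² = 1839.662; SSW = ΣΣ(x−x̄ᵢ)² = 406.929
MSB = 1839.662/2 = 919.8312; MSW = 406.929/19 = 21.4173
F = MSB/MSW = 42.9481
df = (2, 19)

test statistic = 42.948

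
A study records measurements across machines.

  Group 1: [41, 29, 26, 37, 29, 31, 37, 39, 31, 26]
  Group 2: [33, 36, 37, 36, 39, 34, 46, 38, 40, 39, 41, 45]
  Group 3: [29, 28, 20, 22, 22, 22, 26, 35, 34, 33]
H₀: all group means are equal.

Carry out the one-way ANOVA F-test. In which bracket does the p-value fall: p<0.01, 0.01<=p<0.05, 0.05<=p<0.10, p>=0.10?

p-value bracket: p<0.01

Group means [32.60, 38.67, 27.10], grand mean 33.156
SSB = Σnᵢ(x̄ᵢ−x̄)² = 734.252; SSW = ΣΣ(x−x̄ᵢ)² = 719.967
MSB = 734.252/2 = 367.1260; MSW = 719.967/29 = 24.8264
F = MSB/MSW = 14.7877
df = (2, 29)
p-value (upper-tail) = 0.00004
→ bracket: p<0.01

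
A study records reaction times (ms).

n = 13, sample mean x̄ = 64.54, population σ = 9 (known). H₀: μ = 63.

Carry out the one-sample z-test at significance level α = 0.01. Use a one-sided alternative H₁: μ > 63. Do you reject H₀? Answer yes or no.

SE = σ/√n = 9/√13 = 2.4962
z = (x̄−μ₀)/SE = (64.54−63)/2.4962 = 0.6169
p-value (one-sided, H₁ greater) = 0.26863
At α=0.01: p ≥ α → fail to reject H₀

reject H₀: no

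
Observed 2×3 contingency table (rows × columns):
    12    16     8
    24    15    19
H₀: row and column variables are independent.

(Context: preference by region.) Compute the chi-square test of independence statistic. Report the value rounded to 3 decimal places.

Row totals [36, 58], col totals [36, 31, 27], n=94
χ² = (12−13.79)²/13.79 + (16−11.87)²/11.87 + (8−10.34)²/10.34 + (24−22.21)²/22.21 + (15−19.13)²/19.13 + (19−16.66)²/16.66 = 3.5598
df = 2

test statistic = 3.560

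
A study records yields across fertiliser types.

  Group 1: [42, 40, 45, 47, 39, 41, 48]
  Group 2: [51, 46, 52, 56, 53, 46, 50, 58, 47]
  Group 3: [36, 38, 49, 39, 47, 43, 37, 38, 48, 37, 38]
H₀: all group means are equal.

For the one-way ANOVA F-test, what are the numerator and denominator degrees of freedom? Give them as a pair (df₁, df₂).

degrees of freedom = [2, 24]

k = 3 groups, N = 27 total
df = (k−1, N−k) = (3−1, 27−3) = (2, 24)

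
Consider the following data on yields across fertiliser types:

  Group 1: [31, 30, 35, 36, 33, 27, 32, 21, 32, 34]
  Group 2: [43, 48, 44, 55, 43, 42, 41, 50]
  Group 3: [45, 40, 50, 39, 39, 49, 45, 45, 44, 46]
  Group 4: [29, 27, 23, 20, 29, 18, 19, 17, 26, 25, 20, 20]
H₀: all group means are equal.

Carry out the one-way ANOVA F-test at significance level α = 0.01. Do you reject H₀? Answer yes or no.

Group means [31.10, 45.75, 44.20, 22.75], grand mean 34.800
SSB = Σnᵢ(x̄ᵢ−x̄)² = 3722.150; SSW = ΣΣ(x−x̄ᵢ)² = 674.250
MSB = 3722.150/3 = 1240.7167; MSW = 674.250/36 = 18.7292
F = MSB/MSW = 66.2452
df = (3, 36)
p-value (upper-tail) = 0.00000
At α=0.01: p < α → reject H₀

reject H₀: yes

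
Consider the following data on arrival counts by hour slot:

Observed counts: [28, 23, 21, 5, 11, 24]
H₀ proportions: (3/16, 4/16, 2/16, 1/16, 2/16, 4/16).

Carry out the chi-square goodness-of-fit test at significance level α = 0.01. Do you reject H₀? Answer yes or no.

reject H₀: no

n = 112; E_i = n·p_i = [21.00, 28.00, 14.00, 7.00, 14.00, 28.00]
χ² = (28−21.00)²/21.00 + (23−28.00)²/28.00 + (21−14.00)²/14.00 + (5−7.00)²/7.00 + (11−14.00)²/14.00 + (24−28.00)²/28.00 = 8.5119
df = 5
p-value (upper-tail) = 0.13019
At α=0.01: p ≥ α → fail to reject H₀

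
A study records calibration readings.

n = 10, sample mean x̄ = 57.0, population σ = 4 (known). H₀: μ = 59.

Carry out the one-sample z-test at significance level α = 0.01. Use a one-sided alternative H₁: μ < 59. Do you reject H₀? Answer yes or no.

reject H₀: no

SE = σ/√n = 4/√10 = 1.2649
z = (x̄−μ₀)/SE = (57.0−59)/1.2649 = -1.5811
p-value (one-sided, H₁ less) = 0.05692
At α=0.01: p ≥ α → fail to reject H₀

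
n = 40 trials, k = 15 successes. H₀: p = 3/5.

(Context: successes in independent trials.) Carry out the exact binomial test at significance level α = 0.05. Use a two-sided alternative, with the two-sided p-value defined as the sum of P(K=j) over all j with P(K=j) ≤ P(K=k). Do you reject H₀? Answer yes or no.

reject H₀: yes

Exact binomial: n=40, k=15, p₀=3/5=0.6000
P(X=j) = C(n,j)·p₀^j·(1−p₀)^(n−j); p = Σ P(X=j) over j with P(X=j) ≤ P(X=15)
p-value (two-sided) = 0.00540
At α=0.05: p < α → reject H₀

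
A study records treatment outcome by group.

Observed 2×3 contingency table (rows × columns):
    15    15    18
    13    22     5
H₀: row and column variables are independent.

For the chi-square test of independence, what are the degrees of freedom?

df = (r−1)(c−1) = (2−1)·(3−1) = 2

degrees of freedom = 2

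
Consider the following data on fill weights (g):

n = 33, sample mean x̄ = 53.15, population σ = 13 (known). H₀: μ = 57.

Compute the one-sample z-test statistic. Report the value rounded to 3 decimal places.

test statistic = -1.701

SE = σ/√n = 13/√33 = 2.2630
z = (x̄−μ₀)/SE = (53.15−57)/2.2630 = -1.7013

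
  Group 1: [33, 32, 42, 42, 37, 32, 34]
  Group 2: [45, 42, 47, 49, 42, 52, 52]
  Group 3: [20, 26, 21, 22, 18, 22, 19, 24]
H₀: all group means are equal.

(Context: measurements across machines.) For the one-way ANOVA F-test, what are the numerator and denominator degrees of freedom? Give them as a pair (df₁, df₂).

degrees of freedom = [2, 19]

k = 3 groups, N = 22 total
df = (k−1, N−k) = (3−1, 22−3) = (2, 19)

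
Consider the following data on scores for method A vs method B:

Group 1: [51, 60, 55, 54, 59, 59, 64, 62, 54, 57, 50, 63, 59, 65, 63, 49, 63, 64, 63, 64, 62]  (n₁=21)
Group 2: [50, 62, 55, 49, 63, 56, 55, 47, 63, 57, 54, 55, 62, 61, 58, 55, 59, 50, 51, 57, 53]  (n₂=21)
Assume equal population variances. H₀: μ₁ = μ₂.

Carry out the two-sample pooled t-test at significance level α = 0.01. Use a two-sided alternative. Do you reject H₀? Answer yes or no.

reject H₀: no

x̄₁=59.048, s₁=5.045, n₁=21
x̄₂=55.810, s₂=4.760, n₂=21
s_p² = [20·5.045² + 20·4.760²]/40 = 24.0548
SE = √(s_p²·(1/21+1/21)) = 1.5136
t = (59.048−55.810)/1.5136 = 2.1394
df = 40
p-value (two-sided) = 0.03856
At α=0.01: p ≥ α → fail to reject H₀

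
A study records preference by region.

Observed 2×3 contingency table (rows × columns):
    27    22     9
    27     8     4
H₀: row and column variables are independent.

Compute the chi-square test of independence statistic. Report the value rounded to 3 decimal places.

test statistic = 4.924

Row totals [58, 39], col totals [54, 30, 13], n=97
χ² = (27−32.29)²/32.29 + (22−17.94)²/17.94 + (9−7.77)²/7.77 + (27−21.71)²/21.71 + (8−12.06)²/12.06 + (4−5.23)²/5.23 = 4.9237
df = 2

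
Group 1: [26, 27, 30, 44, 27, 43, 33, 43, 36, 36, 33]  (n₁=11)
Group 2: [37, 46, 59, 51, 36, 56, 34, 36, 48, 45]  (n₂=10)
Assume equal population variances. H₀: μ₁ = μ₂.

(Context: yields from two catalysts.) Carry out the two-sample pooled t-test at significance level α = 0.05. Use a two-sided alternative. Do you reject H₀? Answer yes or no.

reject H₀: yes

x̄₁=34.364, s₁=6.697, n₁=11
x̄₂=44.800, s₂=8.879, n₂=10
s_p² = [10·6.697² + 9·8.879²]/19 = 60.9550
SE = √(s_p²·(1/11+1/10)) = 3.4113
t = (34.364−44.800)/3.4113 = -3.0594
df = 19
p-value (two-sided) = 0.00645
At α=0.05: p < α → reject H₀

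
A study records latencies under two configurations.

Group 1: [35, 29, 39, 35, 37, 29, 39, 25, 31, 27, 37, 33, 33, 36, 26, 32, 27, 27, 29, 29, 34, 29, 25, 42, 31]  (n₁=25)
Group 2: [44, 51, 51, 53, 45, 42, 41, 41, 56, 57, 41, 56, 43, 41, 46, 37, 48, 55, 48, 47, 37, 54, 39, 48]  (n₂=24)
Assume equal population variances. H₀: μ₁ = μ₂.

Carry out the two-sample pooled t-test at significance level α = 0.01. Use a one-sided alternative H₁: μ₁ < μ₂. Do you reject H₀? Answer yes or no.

reject H₀: yes

x̄₁=31.840, s₁=4.758, n₁=25
x̄₂=46.708, s₂=6.280, n₂=24
s_p² = [24·4.758² + 23·6.280²]/47 = 30.8578
SE = √(s_p²·(1/25+1/24)) = 1.5875
t = (31.840−46.708)/1.5875 = -9.3661
df = 47
p-value (one-sided, H₁ less) = 0.00000
At α=0.01: p < α → reject H₀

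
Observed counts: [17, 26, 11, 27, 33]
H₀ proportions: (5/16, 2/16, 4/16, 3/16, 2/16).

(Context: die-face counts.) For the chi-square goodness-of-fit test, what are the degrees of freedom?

df = k − 1 = 5 − 1 = 4

degrees of freedom = 4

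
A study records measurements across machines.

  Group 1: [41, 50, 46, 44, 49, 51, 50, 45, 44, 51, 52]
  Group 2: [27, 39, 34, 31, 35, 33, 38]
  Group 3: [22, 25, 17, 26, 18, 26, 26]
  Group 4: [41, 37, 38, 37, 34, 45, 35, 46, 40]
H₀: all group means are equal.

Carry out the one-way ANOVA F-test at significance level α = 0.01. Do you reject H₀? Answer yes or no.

reject H₀: yes

Group means [47.55, 33.86, 22.86, 39.22], grand mean 37.441
SSB = Σnᵢ(x̄ᵢ−x̄)² = 2730.385; SSW = ΣΣ(x−x̄ᵢ)² = 467.997
MSB = 2730.385/3 = 910.1284; MSW = 467.997/30 = 15.5999
F = MSB/MSW = 58.3419
df = (3, 30)
p-value (upper-tail) = 0.00000
At α=0.01: p < α → reject H₀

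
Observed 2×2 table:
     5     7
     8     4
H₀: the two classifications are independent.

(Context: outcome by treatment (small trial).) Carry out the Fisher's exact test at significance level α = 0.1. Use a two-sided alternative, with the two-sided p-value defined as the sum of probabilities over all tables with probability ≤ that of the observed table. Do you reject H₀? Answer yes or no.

reject H₀: no

Margins: r₁=12, r₂=12, c₁=13, c₂=11, n=24
p_obs = C(12,5)·C(12,8)/C(24,13); sum pmf over tables with pmf ≤ p_obs
p-value (two-sided) = 0.41365
At α=0.1: p ≥ α → fail to reject H₀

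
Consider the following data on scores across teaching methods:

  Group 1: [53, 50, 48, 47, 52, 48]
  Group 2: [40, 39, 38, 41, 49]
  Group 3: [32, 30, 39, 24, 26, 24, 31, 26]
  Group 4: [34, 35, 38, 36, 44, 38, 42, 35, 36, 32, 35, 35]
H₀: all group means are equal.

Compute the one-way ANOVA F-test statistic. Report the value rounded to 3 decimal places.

Group means [49.67, 41.40, 29.00, 36.67], grand mean 37.968
SSB = Σnᵢ(x̄ᵢ−x̄)² = 1543.768; SSW = ΣΣ(x−x̄ᵢ)² = 415.200
MSB = 1543.768/3 = 514.5892; MSW = 415.200/27 = 15.3778
F = MSB/MSW = 33.4632
df = (3, 27)

test statistic = 33.463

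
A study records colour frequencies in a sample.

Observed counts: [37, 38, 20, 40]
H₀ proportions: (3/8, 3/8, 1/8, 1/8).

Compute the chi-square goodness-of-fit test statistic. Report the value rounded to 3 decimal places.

test statistic = 39.084

n = 135; E_i = n·p_i = [50.62, 50.62, 16.88, 16.88]
χ² = (37−50.62)²/50.62 + (38−50.62)²/50.62 + (20−16.88)²/16.88 + (40−16.88)²/16.88 = 39.0840
df = 3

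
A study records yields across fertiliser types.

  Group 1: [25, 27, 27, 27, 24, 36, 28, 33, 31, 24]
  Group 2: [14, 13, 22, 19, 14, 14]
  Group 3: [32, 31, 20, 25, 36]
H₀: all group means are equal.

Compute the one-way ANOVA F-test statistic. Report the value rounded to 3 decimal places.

Group means [28.20, 16.00, 28.80], grand mean 24.857
SSB = Σnᵢ(x̄ᵢ−x̄)² = 660.171; SSW = ΣΣ(x−x̄ᵢ)² = 366.400
MSB = 660.171/2 = 330.0857; MSW = 366.400/18 = 20.3556
F = MSB/MSW = 16.2160
df = (2, 18)

test statistic = 16.216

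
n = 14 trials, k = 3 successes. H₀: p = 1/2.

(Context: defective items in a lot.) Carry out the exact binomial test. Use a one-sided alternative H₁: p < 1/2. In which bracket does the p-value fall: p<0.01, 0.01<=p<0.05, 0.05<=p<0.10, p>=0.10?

Exact binomial: n=14, k=3, p₀=1/2=0.5000
P(X≤3) from Σ C(n,i)·p₀^i·(1−p₀)^(n−i)
p-value (one-sided, H₁ less) = 0.02869
→ bracket: 0.01<=p<0.05

p-value bracket: 0.01<=p<0.05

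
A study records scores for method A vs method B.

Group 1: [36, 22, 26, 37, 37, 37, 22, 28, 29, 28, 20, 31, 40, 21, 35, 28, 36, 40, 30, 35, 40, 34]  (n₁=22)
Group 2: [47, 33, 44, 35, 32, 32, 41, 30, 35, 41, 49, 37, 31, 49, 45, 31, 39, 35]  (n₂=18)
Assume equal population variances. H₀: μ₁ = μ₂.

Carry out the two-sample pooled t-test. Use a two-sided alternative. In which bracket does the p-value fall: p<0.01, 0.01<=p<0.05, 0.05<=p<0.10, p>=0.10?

x̄₁=31.455, s₁=6.464, n₁=22
x̄₂=38.111, s₂=6.480, n₂=18
s_p² = [21·6.464² + 17·6.480²]/38 = 41.8745
SE = √(s_p²·(1/22+1/18)) = 2.0566
t = (31.455−38.111)/2.0566 = -3.2366
df = 38
p-value (two-sided) = 0.00251
→ bracket: p<0.01

p-value bracket: p<0.01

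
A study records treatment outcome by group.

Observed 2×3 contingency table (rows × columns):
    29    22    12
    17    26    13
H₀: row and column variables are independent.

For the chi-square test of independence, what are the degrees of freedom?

df = (r−1)(c−1) = (2−1)·(3−1) = 2

degrees of freedom = 2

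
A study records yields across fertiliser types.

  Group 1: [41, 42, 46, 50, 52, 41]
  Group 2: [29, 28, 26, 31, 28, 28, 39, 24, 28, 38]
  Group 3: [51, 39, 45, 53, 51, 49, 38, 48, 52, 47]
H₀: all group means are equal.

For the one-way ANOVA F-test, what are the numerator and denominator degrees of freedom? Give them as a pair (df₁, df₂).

degrees of freedom = [2, 23]

k = 3 groups, N = 26 total
df = (k−1, N−k) = (3−1, 26−3) = (2, 23)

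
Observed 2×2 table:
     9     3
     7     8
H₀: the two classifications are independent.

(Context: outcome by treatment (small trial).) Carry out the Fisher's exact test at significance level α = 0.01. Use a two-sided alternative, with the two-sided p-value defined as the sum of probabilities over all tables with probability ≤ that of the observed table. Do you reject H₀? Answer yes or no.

Margins: r₁=12, r₂=15, c₁=16, c₂=11, n=27
p_obs = C(12,9)·C(15,7)/C(27,16); sum pmf over tables with pmf ≤ p_obs
p-value (two-sided) = 0.23883
At α=0.01: p ≥ α → fail to reject H₀

reject H₀: no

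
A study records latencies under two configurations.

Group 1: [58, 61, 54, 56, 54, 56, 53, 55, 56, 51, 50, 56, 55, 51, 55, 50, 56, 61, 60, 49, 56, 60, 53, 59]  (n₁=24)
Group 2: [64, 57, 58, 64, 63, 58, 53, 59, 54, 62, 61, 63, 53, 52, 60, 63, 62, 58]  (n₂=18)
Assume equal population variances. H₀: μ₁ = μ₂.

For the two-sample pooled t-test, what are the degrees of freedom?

df = n₁ + n₂ − 2 = 24 + 18 − 2 = 40

degrees of freedom = 40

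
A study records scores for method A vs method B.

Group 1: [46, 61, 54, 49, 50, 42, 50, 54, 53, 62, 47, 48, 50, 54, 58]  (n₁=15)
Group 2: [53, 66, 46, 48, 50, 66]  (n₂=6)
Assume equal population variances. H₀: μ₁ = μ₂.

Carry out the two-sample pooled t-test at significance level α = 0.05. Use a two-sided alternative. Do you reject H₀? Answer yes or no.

reject H₀: no

x̄₁=51.867, s₁=5.527, n₁=15
x̄₂=54.833, s₂=8.954, n₂=6
s_p² = [14·5.527² + 5·8.954²]/19 = 43.6088
SE = √(s_p²·(1/15+1/6)) = 3.1899
t = (51.867−54.833)/3.1899 = -0.9300
df = 19
p-value (two-sided) = 0.36403
At α=0.05: p ≥ α → fail to reject H₀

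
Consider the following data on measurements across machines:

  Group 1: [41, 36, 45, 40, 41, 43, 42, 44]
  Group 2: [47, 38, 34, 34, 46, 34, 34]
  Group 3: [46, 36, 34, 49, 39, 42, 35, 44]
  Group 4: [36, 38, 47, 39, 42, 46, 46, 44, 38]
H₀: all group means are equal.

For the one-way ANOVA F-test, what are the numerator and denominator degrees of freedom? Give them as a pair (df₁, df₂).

degrees of freedom = [3, 28]

k = 4 groups, N = 32 total
df = (k−1, N−k) = (4−1, 32−4) = (3, 28)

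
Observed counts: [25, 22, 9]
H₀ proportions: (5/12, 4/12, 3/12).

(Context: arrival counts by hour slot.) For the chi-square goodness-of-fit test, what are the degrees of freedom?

degrees of freedom = 2

df = k − 1 = 3 − 1 = 2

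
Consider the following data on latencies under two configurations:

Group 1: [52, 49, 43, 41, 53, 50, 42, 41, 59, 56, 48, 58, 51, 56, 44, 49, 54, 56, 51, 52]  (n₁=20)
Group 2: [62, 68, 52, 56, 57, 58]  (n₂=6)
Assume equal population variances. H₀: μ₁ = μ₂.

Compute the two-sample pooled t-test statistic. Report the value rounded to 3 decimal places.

test statistic = -3.284

x̄₁=50.250, s₁=5.637, n₁=20
x̄₂=58.833, s₂=5.529, n₂=6
s_p² = [19·5.637² + 5·5.529²]/24 = 31.5243
SE = √(s_p²·(1/20+1/6)) = 2.6135
t = (50.250−58.833)/2.6135 = -3.2843
df = 24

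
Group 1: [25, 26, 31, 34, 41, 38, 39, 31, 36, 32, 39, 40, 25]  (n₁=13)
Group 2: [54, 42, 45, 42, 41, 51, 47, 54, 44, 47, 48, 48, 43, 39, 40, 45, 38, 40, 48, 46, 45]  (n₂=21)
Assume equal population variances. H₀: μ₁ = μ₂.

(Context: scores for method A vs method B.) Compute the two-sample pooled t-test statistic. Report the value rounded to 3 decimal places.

test statistic = -6.470

x̄₁=33.615, s₁=5.781, n₁=13
x̄₂=45.095, s₂=4.516, n₂=21
s_p² = [12·5.781² + 20·4.516²]/32 = 25.2777
SE = √(s_p²·(1/13+1/21)) = 1.7743
t = (33.615−45.095)/1.7743 = -6.4701
df = 32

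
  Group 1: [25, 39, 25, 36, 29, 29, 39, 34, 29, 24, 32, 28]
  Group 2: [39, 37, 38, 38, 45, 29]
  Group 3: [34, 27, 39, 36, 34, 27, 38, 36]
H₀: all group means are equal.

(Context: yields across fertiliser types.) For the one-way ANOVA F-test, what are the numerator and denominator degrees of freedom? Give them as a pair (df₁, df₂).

degrees of freedom = [2, 23]

k = 3 groups, N = 26 total
df = (k−1, N−k) = (3−1, 26−3) = (2, 23)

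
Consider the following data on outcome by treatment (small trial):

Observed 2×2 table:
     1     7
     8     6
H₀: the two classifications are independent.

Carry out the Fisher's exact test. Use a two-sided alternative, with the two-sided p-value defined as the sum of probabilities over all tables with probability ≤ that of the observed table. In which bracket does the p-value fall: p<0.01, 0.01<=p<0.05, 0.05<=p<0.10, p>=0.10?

Margins: r₁=8, r₂=14, c₁=9, c₂=13, n=22
p_obs = C(8,1)·C(14,8)/C(22,9); sum pmf over tables with pmf ≤ p_obs
p-value (two-sided) = 0.07430
→ bracket: 0.05<=p<0.10

p-value bracket: 0.05<=p<0.10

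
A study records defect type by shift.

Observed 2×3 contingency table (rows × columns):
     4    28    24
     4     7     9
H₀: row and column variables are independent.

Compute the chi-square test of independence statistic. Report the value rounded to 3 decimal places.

Row totals [56, 20], col totals [8, 35, 33], n=76
χ² = (4−5.89)²/5.89 + (28−25.79)²/25.79 + (24−24.32)²/24.32 + (4−2.11)²/2.11 + (7−9.21)²/9.21 + (9−8.68)²/8.68 = 3.0499
df = 2

test statistic = 3.050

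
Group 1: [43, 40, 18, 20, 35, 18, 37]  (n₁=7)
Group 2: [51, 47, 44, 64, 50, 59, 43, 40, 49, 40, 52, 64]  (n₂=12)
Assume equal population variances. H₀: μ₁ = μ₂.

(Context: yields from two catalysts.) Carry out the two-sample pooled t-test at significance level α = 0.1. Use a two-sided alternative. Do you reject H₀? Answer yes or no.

reject H₀: yes

x̄₁=30.143, s₁=11.037, n₁=7
x̄₂=50.250, s₂=8.379, n₂=12
s_p² = [6·11.037² + 11·8.379²]/17 = 88.4181
SE = √(s_p²·(1/7+1/12)) = 4.4721
t = (30.143−50.250)/4.4721 = -4.4962
df = 17
p-value (two-sided) = 0.00032
At α=0.1: p < α → reject H₀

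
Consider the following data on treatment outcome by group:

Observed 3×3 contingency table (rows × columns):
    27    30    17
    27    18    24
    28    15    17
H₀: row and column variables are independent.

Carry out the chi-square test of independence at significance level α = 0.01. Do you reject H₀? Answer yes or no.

Row totals [74, 69, 60], col totals [82, 63, 58], n=203
χ² = (27−29.89)²/29.89 + (30−22.97)²/22.97 + (17−21.14)²/21.14 + (27−27.87)²/27.87 + (18−21.41)²/21.41 + (24−19.71)²/19.71 + (28−24.24)²/24.24 + (15−18.62)²/18.62 + (17−17.14)²/17.14 = 6.0390
df = 4
p-value (upper-tail) = 0.19625
At α=0.01: p ≥ α → fail to reject H₀

reject H₀: no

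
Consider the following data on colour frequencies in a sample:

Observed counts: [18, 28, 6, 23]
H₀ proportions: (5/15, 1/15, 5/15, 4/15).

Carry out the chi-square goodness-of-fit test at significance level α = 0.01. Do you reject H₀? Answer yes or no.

reject H₀: yes

n = 75; E_i = n·p_i = [25.00, 5.00, 25.00, 20.00]
χ² = (18−25.00)²/25.00 + (28−5.00)²/5.00 + (6−25.00)²/25.00 + (23−20.00)²/20.00 = 122.6500
df = 3
p-value (upper-tail) = 0.00000
At α=0.01: p < α → reject H₀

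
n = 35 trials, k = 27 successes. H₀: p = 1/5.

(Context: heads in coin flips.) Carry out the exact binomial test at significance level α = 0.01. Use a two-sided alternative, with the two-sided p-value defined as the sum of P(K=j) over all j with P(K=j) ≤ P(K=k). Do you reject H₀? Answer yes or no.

Exact binomial: n=35, k=27, p₀=1/5=0.2000
P(X=j) = C(n,j)·p₀^j·(1−p₀)^(n−j); p = Σ P(X=j) over j with P(X=j) ≤ P(X=27)
p-value (two-sided) = 0.00000
At α=0.01: p < α → reject H₀

reject H₀: yes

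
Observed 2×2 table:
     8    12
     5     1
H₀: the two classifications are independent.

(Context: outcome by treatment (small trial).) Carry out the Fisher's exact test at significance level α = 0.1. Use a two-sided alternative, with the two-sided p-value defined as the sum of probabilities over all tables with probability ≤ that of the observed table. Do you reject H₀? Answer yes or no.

reject H₀: no

Margins: r₁=20, r₂=6, c₁=13, c₂=13, n=26
p_obs = C(20,8)·C(6,5)/C(26,13); sum pmf over tables with pmf ≤ p_obs
p-value (two-sided) = 0.16025
At α=0.1: p ≥ α → fail to reject H₀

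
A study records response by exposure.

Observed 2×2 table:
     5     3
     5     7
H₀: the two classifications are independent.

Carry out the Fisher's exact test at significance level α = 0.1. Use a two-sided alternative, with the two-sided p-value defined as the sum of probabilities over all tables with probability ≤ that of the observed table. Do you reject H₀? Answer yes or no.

reject H₀: no

Margins: r₁=8, r₂=12, c₁=10, c₂=10, n=20
p_obs = C(8,5)·C(12,5)/C(20,10); sum pmf over tables with pmf ≤ p_obs
p-value (two-sided) = 0.64992
At α=0.1: p ≥ α → fail to reject H₀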